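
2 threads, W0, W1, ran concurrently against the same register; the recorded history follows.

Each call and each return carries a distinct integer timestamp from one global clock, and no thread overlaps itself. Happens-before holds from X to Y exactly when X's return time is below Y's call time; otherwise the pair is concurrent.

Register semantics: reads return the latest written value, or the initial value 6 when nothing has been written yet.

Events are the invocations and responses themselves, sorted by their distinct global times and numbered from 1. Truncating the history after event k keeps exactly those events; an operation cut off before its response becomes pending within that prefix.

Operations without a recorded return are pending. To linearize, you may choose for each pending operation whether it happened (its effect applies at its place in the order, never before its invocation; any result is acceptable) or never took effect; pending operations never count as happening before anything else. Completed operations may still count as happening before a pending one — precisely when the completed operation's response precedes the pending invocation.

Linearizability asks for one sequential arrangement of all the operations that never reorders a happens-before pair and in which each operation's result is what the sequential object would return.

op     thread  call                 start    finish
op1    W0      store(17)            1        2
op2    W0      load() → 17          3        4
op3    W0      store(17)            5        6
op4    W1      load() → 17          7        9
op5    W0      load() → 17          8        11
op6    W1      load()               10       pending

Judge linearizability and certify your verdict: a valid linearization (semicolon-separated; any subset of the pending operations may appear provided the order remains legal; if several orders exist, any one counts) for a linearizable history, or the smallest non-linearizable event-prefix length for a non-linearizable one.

linearizable — witness: op1; op2; op3; op4; op5

1. op1 store(17), leaving value 17
2. op2 load() → 17, leaving value 17
3. op3 store(17), leaving value 17
4. op4 load() → 17, leaving value 17
5. op5 load() → 17, leaving value 17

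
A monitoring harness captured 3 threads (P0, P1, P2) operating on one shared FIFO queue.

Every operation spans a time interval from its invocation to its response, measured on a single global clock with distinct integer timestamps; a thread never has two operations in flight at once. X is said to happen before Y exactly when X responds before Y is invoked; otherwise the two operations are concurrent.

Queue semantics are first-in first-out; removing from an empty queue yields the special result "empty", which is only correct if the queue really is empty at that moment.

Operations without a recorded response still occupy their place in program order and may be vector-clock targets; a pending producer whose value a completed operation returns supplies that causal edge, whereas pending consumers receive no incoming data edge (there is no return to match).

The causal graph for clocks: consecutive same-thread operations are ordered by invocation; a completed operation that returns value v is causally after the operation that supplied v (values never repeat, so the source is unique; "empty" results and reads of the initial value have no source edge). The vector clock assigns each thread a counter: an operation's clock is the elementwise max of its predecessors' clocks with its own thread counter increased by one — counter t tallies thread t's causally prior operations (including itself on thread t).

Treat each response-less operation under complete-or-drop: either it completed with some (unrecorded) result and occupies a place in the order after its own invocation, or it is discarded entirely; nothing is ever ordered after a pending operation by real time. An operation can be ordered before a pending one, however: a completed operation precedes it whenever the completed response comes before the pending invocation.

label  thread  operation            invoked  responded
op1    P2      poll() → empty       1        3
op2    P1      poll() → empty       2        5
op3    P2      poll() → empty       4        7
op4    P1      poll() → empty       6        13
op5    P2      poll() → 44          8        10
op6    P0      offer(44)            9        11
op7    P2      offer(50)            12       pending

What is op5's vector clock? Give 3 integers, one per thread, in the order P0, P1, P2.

(1, 0, 3)

op1 (invocation 1): nothing precedes it; P2's component alone gives (0, 0, 1)
op2 (invocation 2): nothing precedes it; P1's component alone gives (0, 1, 0)
op6 (invocation 9): nothing precedes it; P0's component alone gives (1, 0, 0)
from VC(op1)=(0, 0, 1), op3 (invoked 4) maxes components and bumps P2 → (0, 0, 2)
from VC(op2)=(0, 1, 0), op4 (invoked 6) maxes components and bumps P1 → (0, 2, 0)
from VC(op3)=(0, 0, 2), VC(op6)=(1, 0, 0), op5 (invoked 8) maxes components and bumps P2 → (1, 0, 3)
from VC(op5)=(1, 0, 3), op7 (invoked 12) maxes components and bumps P2 → (1, 0, 4)
target: VC(op5) = (1, 0, 3)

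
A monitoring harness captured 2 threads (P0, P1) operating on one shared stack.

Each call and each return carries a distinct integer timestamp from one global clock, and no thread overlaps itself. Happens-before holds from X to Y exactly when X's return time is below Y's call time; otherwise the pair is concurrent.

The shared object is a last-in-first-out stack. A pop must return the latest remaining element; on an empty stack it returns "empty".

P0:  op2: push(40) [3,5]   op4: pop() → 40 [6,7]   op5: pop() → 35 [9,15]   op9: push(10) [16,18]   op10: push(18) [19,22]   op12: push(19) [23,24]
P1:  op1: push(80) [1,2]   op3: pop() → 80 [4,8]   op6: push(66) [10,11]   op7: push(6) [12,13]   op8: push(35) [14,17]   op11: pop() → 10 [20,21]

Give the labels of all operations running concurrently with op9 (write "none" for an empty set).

op9 spans [16,18]: anything still running between times 16 and 18 counts as concurrent
op1 [1,2]: before
op2 [3,5]: before
op3 [4,8]: before
op4 [6,7]: before
op5 [9,15]: before
op6 [10,11]: before
op7 [12,13]: before
op8 [14,17]: concurrent
op10 [19,22]: after
op11 [20,21]: after
op12 [23,24]: after

op8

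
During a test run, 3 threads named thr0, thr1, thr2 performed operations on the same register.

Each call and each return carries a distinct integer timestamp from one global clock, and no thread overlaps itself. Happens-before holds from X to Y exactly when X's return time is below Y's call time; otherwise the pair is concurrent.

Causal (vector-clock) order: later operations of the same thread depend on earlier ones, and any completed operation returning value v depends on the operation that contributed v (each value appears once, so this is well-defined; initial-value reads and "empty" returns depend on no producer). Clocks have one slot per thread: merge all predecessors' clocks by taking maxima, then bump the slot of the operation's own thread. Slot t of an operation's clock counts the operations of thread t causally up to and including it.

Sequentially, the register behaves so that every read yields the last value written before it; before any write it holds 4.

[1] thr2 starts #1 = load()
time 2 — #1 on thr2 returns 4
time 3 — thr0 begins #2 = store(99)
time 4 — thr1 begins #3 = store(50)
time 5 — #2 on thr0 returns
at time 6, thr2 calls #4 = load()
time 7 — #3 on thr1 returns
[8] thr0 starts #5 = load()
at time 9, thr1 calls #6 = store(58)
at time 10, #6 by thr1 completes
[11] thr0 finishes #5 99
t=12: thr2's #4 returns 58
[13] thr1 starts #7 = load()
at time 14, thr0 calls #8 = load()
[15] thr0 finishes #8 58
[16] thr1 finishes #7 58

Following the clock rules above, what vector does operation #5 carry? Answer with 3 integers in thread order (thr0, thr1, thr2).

invoked at 1, #1 has no predecessors; its own thr2 bump gives (0, 0, 1)
invoked at 4, #3 has no predecessors; its own thr1 bump gives (0, 1, 0)
invoked at 3, #2 has no predecessors; its own thr0 bump gives (1, 0, 0)
from VC(#3)=(0, 1, 0), #6 (invoked 9) maxes components and bumps thr1 → (0, 2, 0)
from VC(#2)=(1, 0, 0), #5 (invoked 8) maxes components and bumps thr0 → (2, 0, 0)
from VC(#6)=(0, 2, 0), #7 (invoked 13) maxes components and bumps thr1 → (0, 3, 0)
from VC(#1)=(0, 0, 1), VC(#6)=(0, 2, 0), #4 (invoked 6) maxes components and bumps thr2 → (0, 2, 2)
from VC(#5)=(2, 0, 0), VC(#6)=(0, 2, 0), #8 (invoked 14) maxes components and bumps thr0 → (3, 2, 0)
target: VC(#5) = (2, 0, 0)

(2, 0, 0)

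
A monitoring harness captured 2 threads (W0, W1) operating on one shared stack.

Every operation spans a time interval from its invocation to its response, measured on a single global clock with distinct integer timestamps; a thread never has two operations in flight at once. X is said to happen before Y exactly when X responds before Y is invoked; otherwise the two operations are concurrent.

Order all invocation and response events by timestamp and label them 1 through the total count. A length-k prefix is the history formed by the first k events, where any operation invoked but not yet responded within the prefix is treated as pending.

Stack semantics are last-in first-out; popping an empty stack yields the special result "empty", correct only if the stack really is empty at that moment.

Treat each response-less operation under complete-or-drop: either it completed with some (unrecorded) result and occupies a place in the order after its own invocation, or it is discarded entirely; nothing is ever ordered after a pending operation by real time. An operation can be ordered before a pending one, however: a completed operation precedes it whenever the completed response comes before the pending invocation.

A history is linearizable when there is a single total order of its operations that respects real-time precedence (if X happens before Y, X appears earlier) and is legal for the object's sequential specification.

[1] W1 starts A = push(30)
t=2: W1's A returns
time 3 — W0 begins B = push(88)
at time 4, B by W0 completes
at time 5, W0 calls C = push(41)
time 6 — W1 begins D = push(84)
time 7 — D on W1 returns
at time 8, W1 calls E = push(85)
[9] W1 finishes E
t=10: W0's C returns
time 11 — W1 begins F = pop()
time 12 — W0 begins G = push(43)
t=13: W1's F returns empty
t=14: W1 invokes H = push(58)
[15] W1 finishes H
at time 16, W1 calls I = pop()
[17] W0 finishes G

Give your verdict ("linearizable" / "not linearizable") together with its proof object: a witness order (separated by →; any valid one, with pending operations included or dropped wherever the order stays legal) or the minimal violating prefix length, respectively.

through event 12 a valid linearization exists; event 13 (F responding at time 13) ends that
no legal order exists: 3 real-time-consistent candidates over 6 completed stack operations, all rejected
every completion of the 1 pending operation (G) was checked; none linearizes
e.g. A, B, C, D, E, F (pending dropped): illegal at step 6, since F pop() → empty cannot apply there
e.g. A, B, D, C, E, F (pending dropped): illegal at step 6, since F pop() → empty cannot apply there

not linearizable — minimal violating prefix: 13 events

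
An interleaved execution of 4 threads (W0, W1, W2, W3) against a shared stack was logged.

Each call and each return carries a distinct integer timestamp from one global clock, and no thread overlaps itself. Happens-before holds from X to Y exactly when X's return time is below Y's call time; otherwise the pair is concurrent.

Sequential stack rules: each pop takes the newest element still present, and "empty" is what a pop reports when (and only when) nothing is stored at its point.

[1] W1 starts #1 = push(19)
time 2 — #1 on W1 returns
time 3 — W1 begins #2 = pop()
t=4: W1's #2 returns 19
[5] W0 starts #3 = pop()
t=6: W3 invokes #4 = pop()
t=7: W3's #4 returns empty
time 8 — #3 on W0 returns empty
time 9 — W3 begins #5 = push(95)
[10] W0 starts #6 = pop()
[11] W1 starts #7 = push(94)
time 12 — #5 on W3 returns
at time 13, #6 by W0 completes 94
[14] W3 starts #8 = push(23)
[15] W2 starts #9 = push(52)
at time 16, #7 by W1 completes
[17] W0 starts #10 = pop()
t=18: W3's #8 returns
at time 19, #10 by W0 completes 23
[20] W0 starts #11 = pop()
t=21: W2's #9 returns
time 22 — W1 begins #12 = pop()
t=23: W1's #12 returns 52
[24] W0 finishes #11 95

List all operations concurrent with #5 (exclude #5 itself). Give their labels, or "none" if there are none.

#6, #7

#5 spans [9,12]; an op avoiding the whole window 9..12 is ordered, any other is concurrent
#1 [1,2]: before
#2 [3,4]: before
#3 [5,8]: before
#4 [6,7]: before
#6 [10,13]: concurrent
#7 [11,16]: concurrent
#8 [14,18]: after
#9 [15,21]: after
#10 [17,19]: after
#11 [20,24]: after
#12 [22,23]: after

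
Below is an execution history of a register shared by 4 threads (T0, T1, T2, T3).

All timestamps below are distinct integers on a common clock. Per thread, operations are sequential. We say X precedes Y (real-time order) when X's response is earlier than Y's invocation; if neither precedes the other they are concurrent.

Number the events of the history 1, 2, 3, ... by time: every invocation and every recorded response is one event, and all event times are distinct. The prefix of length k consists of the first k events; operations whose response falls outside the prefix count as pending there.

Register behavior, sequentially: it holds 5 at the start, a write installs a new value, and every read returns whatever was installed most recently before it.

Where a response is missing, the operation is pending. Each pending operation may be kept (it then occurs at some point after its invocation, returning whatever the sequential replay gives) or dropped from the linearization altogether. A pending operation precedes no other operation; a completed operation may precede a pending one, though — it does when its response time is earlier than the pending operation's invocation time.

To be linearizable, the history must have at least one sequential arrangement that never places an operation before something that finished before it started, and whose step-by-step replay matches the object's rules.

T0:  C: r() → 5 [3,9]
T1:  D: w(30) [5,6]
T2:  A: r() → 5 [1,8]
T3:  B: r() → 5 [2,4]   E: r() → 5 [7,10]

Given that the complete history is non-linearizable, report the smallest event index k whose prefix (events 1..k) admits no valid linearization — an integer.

10

a valid linearization of events 1..9 exists, for instance A, B, C, D:
step 1: A r() → 5 — value 5
step 2: B r() → 5 — value 5
step 3: C r() → 5 — value 5
step 4: D w(30) — value 30
once event 10 joins (E's response, time 10), exhaustive search finds no witness
sample order A, B, C, D, E stalls at step 5 — E r() → 5 has no legal effect
sample order A, B, D, C, E stalls at step 4 — C r() → 5 has no legal effect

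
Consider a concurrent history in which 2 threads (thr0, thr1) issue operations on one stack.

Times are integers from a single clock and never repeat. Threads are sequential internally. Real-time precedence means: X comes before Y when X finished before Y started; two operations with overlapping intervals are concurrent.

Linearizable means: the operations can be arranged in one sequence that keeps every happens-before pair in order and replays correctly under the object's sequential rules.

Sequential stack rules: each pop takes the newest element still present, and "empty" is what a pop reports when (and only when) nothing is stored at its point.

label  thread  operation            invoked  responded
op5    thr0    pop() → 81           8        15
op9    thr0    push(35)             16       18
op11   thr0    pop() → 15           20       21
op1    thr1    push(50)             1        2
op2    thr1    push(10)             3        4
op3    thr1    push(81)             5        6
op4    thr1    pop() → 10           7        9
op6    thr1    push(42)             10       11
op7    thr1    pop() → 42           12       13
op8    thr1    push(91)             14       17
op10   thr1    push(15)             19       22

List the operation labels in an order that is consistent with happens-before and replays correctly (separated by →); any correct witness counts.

op1 → op2 → op3 → op5 → op4 → op6 → op7 → op8 → op9 → op10 → op11

after step 1 (op1 push(50)): stack <50>
after step 2 (op2 push(10)): stack <50,10>
after step 3 (op3 push(81)): stack <50,10,81>
after step 4 (op5 pop() → 81): stack <50,10>
after step 5 (op4 pop() → 10): stack <50>
after step 6 (op6 push(42)): stack <50,42>
after step 7 (op7 pop() → 42): stack <50>
after step 8 (op8 push(91)): stack <50,91>
after step 9 (op9 push(35)): stack <50,91,35>
after step 10 (op10 push(15)): stack <50,91,35,15>
after step 11 (op11 pop() → 15): stack <50,91,35>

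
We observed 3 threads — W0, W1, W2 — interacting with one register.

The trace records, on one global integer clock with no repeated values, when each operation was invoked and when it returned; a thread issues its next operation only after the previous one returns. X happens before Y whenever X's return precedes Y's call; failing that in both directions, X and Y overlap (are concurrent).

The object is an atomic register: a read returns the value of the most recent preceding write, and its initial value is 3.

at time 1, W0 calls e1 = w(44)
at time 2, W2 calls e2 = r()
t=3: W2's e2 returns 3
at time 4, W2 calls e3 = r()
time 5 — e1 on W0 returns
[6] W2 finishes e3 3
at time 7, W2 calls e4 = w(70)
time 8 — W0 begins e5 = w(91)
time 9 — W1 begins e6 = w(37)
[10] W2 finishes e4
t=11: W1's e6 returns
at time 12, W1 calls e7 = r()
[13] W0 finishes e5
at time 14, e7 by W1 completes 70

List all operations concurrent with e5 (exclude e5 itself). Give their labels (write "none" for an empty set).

e4, e6, e7

e5 runs from 8 to 13; window-overlapping ops are concurrent
e1 [1,5]: before
e2 [2,3]: before
e3 [4,6]: before
e4 [7,10]: concurrent
e6 [9,11]: concurrent
e7 [12,14]: concurrent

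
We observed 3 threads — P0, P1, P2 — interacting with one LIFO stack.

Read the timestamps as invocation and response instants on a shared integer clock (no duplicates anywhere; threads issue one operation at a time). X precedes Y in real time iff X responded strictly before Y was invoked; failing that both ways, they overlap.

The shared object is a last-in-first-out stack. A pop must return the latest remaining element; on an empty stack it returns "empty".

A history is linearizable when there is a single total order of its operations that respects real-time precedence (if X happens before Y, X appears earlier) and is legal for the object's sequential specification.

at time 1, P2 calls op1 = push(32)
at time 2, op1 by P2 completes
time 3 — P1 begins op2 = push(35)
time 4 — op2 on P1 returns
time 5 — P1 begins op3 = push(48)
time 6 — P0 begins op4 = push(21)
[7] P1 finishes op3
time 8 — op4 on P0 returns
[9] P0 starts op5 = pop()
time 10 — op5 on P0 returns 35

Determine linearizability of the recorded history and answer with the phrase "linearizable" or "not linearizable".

not linearizable

already the first 10 events (up to op5's response at time 10) admit no linearization; the first 9 still do
the 5 completed operations admit 2 real-time orders; each fails the LIFO stack replay
one such order, op1, op2, op3, op4, op5, breaks at step 5 where op5 pop() → 35 is illegal
one such order, op1, op2, op4, op3, op5, breaks at step 5 where op5 pop() → 35 is illegal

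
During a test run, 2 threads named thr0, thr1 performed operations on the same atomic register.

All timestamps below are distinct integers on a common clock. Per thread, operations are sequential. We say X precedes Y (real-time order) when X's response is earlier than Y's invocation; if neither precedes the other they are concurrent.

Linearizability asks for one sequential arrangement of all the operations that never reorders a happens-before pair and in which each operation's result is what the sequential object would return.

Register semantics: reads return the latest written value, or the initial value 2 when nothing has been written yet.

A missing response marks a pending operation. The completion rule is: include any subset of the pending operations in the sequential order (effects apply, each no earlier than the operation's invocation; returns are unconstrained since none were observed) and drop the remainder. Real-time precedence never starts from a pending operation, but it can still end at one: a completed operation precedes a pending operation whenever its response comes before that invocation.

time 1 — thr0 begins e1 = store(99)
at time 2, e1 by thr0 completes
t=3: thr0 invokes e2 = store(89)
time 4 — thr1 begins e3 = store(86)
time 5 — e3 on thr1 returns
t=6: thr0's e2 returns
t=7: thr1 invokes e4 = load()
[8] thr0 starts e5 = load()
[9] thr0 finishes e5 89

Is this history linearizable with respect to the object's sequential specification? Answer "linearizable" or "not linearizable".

one valid linearization: e1, e3, e2, e4, e5
1. e1 store(99), leaving value 99
2. e3 store(86), leaving value 86
3. e2 store(89), leaving value 89
4. e4 load() (pending, included), leaving value 89
5. e5 load() → 89, leaving value 89

linearizable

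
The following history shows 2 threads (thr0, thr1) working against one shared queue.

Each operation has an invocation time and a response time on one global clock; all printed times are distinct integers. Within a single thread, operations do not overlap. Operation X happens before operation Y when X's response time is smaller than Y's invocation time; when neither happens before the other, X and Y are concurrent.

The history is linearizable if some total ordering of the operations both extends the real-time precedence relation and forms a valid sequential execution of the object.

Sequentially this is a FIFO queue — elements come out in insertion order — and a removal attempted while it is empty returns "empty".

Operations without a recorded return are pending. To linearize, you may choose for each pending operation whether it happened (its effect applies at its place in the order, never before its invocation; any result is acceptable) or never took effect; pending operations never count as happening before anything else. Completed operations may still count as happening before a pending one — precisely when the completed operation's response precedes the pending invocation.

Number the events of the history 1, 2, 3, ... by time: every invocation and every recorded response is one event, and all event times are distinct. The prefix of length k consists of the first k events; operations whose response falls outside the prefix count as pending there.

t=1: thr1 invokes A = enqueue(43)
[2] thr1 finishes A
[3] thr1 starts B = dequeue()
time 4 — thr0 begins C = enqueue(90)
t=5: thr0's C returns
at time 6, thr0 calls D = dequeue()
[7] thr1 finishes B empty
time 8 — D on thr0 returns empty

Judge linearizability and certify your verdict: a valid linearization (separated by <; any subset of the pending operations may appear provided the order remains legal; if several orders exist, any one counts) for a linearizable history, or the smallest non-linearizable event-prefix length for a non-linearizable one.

not linearizable — minimal violating prefix: 7 events

already the first 7 events (up to B's response at time 7) admit no linearization; the first 6 still do
3 completed operations, 2 real-time-consistent orders — every queue replay fails
no completion choice of the 1 pending operation (D) rescues it — every subset was tried
take A, B, C (pending dropped): step 2 already fails, because B dequeue() → empty cannot occur there
take A, C, B (pending dropped): step 3 already fails, because B dequeue() → empty cannot occur there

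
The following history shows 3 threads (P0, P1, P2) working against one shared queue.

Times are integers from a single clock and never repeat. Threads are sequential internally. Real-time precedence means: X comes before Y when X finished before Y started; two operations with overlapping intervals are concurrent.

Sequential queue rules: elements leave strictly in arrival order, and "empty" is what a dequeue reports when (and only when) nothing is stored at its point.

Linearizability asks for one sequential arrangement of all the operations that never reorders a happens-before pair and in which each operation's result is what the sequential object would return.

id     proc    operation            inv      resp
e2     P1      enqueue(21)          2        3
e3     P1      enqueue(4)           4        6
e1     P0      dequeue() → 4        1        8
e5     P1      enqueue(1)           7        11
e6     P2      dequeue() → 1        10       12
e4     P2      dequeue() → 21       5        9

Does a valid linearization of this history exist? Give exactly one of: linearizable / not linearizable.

a witness: e2, e3, e4, e1, e5, e6
step 1: e2 enqueue(21) — queue <21>
step 2: e3 enqueue(4) — queue <21,4>
step 3: e4 dequeue() → 21 — queue <4>
step 4: e1 dequeue() → 4 — queue <>
step 5: e5 enqueue(1) — queue <1>
step 6: e6 dequeue() → 1 — queue <>

linearizable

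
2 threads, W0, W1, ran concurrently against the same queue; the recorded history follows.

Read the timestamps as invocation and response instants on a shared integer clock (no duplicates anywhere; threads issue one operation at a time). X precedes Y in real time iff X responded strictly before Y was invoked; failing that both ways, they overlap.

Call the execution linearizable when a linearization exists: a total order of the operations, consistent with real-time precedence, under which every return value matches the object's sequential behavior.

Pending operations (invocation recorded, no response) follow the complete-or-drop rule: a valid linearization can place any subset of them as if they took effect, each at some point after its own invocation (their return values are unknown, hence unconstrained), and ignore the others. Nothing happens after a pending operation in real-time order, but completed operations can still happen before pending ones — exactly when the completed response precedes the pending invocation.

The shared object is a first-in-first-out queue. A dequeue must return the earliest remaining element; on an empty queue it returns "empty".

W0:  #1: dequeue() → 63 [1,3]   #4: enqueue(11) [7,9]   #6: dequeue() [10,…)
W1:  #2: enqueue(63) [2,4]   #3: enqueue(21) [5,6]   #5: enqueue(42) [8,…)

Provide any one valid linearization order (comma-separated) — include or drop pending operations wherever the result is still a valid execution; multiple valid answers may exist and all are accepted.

1. #2 enqueue(63), leaving queue <63>
2. #1 dequeue() → 63, leaving queue <>
3. #3 enqueue(21), leaving queue <21>
4. #4 enqueue(11), leaving queue <21,11>

#2, #1, #3, #4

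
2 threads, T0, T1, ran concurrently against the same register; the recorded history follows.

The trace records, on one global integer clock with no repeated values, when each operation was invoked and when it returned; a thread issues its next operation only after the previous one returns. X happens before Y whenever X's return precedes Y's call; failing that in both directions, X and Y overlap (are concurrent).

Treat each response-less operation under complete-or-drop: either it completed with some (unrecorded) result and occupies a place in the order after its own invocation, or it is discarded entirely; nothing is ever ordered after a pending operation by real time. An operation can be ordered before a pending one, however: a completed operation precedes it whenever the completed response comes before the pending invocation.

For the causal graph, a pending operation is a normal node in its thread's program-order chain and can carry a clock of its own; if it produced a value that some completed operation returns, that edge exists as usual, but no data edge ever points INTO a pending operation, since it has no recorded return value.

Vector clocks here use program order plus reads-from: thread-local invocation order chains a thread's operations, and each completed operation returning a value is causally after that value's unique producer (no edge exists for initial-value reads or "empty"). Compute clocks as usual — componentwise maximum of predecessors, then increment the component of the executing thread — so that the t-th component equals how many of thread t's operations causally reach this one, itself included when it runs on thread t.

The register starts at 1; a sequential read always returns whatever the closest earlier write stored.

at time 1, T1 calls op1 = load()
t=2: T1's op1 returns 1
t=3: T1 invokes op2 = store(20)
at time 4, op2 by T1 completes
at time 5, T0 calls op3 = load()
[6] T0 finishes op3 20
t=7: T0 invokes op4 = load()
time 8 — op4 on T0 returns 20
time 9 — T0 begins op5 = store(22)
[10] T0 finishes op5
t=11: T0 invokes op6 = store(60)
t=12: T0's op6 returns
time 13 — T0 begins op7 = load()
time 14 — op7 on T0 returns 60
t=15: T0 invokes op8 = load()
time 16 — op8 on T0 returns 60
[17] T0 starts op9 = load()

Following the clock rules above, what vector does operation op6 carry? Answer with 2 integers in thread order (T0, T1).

(4, 2)

op1 (invocation 1): nothing precedes it; T1's component alone gives (0, 1)
op2, invoked 3, takes VC(op1)=(0, 1) under max, adds 1 for T1 → (0, 2)
op3, invoked 5, takes VC(op2)=(0, 2) under max, adds 1 for T0 → (1, 2)
op4, invoked 7, takes VC(op2)=(0, 2), VC(op3)=(1, 2) under max, adds 1 for T0 → (2, 2)
op5, invoked 9, takes VC(op4)=(2, 2) under max, adds 1 for T0 → (3, 2)
op6, invoked 11, takes VC(op5)=(3, 2) under max, adds 1 for T0 → (4, 2)
op7, invoked 13, takes VC(op6)=(4, 2) under max, adds 1 for T0 → (5, 2)
op8, invoked 15, takes VC(op6)=(4, 2), VC(op7)=(5, 2) under max, adds 1 for T0 → (6, 2)
op9, invoked 17, takes VC(op8)=(6, 2) under max, adds 1 for T0 → (7, 2)
target: VC(op6) = (4, 2)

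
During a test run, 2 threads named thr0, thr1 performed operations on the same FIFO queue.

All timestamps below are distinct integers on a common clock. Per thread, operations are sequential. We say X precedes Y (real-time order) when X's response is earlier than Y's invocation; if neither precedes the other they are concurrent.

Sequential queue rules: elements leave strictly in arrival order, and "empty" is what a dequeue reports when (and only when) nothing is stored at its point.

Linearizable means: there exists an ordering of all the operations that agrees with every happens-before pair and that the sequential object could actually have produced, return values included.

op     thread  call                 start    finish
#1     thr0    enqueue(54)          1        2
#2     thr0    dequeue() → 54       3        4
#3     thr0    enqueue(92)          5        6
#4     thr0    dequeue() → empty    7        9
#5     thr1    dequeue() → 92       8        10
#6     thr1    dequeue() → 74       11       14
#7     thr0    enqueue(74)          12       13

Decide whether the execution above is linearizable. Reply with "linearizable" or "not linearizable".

linearizable

a witness: #1, #2, #3, #5, #4, #7, #6
step 1: #1 enqueue(54) — queue <54>
step 2: #2 dequeue() → 54 — queue <>
step 3: #3 enqueue(92) — queue <92>
step 4: #5 dequeue() → 92 — queue <>
step 5: #4 dequeue() → empty — queue <>
step 6: #7 enqueue(74) — queue <74>
step 7: #6 dequeue() → 74 — queue <>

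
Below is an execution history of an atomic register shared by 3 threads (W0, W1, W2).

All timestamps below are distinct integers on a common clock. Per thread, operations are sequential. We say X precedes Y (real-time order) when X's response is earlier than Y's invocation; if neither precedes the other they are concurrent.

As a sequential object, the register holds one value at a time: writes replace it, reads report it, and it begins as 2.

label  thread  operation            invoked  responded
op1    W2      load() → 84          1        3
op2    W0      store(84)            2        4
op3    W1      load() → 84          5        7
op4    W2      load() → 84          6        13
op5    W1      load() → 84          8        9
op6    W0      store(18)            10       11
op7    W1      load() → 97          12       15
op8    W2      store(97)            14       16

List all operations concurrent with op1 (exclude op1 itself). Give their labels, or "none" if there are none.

op2

overlap test against op1 [1,3]: concurrent iff the interval meets 1..3
op2 [2,4]: concurrent
op3 [5,7]: after
op4 [6,13]: after
op5 [8,9]: after
op6 [10,11]: after
op7 [12,15]: after
op8 [14,16]: after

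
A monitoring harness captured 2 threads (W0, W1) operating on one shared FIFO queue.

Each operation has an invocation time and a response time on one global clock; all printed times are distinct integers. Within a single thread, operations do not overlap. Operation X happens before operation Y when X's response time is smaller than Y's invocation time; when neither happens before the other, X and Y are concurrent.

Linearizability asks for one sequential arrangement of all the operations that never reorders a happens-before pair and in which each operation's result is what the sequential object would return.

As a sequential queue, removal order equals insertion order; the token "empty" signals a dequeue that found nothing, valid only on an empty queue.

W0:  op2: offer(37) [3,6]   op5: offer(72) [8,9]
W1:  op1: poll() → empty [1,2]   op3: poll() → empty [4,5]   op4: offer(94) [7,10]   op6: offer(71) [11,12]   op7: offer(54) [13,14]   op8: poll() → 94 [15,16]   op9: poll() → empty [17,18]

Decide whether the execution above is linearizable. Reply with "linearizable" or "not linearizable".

the violation lands at event 16, op8's response at time 16: events 1..15 linearize, events 1..16 do not
4 orders of the 8 completed FIFO queue ops respect real time; none is legal
sample order op1, op2, op3, op4, op5, op6, op7, op8 stalls at step 3 — op3 poll() → empty has no legal effect
sample order op1, op2, op3, op5, op4, op6, op7, op8 stalls at step 3 — op3 poll() → empty has no legal effect

not linearizable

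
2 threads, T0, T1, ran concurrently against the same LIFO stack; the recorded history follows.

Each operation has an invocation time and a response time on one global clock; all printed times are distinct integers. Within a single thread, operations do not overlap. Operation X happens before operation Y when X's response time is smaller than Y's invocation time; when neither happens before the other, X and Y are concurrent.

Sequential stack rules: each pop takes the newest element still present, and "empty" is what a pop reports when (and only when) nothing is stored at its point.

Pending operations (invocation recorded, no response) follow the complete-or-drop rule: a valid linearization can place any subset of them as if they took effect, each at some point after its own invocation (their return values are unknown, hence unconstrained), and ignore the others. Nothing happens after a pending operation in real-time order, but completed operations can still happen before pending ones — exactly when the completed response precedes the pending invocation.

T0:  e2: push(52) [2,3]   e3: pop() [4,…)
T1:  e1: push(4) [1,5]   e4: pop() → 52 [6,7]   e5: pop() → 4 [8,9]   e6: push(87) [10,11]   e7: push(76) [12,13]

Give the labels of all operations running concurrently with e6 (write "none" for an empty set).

e3

overlap test against e6 [10,11]: concurrent iff the interval meets 10..11
e1 [1,5]: before
e2 [2,3]: before
e3 [4,…): concurrent
e4 [6,7]: before
e5 [8,9]: before
e7 [12,13]: after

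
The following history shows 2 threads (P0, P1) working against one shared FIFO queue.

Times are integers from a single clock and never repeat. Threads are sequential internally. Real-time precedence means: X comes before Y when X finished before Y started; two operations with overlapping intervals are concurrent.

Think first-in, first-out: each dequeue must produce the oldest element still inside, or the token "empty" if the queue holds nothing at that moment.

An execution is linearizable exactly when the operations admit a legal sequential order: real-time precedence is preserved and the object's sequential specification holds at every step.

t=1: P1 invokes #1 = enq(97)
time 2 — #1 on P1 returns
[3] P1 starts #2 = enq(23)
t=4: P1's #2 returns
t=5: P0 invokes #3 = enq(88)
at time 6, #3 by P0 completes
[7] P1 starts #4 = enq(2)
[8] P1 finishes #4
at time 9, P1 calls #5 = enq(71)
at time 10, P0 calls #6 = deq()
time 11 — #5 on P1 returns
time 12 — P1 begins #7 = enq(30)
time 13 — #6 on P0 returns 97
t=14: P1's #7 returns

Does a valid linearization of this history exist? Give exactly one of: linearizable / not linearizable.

one valid linearization: #1, #2, #3, #4, #5, #6, #7
step 1: #1 enq(97) — queue <97>
step 2: #2 enq(23) — queue <97,23>
step 3: #3 enq(88) — queue <97,23,88>
step 4: #4 enq(2) — queue <97,23,88,2>
step 5: #5 enq(71) — queue <97,23,88,2,71>
step 6: #6 deq() → 97 — queue <23,88,2,71>
step 7: #7 enq(30) — queue <23,88,2,71,30>

linearizable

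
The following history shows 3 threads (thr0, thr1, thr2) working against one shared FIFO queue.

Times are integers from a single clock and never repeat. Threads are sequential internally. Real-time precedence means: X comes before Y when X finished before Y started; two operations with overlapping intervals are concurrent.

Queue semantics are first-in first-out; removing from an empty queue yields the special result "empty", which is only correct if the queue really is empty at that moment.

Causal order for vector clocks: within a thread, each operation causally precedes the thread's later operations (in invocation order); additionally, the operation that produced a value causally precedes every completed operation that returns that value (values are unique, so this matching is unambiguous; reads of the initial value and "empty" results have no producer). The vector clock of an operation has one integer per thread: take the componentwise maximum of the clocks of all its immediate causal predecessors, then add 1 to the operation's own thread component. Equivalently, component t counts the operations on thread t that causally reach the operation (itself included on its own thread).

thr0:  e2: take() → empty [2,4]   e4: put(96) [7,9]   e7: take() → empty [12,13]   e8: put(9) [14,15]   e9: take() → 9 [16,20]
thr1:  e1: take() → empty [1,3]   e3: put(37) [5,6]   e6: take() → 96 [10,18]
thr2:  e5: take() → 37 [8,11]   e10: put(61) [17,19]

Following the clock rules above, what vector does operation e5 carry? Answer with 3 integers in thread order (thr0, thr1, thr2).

(0, 2, 1)

e1, invoked 1, has no incoming edges; only thr1's bump applies → (0, 1, 0)
e2, invoked 2, has no incoming edges; only thr0's bump applies → (1, 0, 0)
merge at e3 (invoked 5): VC(e1)=(0, 1, 0), own-thread bump on thr1 → (0, 2, 0)
merge at e4 (invoked 7): VC(e2)=(1, 0, 0), own-thread bump on thr0 → (2, 0, 0)
merge at e5 (invoked 8): VC(e3)=(0, 2, 0), own-thread bump on thr2 → (0, 2, 1)
merge at e7 (invoked 12): VC(e4)=(2, 0, 0), own-thread bump on thr0 → (3, 0, 0)
merge at e10 (invoked 17): VC(e5)=(0, 2, 1), own-thread bump on thr2 → (0, 2, 2)
merge at e8 (invoked 14): VC(e7)=(3, 0, 0), own-thread bump on thr0 → (4, 0, 0)
merge at e6 (invoked 10): VC(e3)=(0, 2, 0), VC(e4)=(2, 0, 0), own-thread bump on thr1 → (2, 3, 0)
merge at e9 (invoked 16): VC(e8)=(4, 0, 0), own-thread bump on thr0 → (5, 0, 0)
target: VC(e5) = (0, 2, 1)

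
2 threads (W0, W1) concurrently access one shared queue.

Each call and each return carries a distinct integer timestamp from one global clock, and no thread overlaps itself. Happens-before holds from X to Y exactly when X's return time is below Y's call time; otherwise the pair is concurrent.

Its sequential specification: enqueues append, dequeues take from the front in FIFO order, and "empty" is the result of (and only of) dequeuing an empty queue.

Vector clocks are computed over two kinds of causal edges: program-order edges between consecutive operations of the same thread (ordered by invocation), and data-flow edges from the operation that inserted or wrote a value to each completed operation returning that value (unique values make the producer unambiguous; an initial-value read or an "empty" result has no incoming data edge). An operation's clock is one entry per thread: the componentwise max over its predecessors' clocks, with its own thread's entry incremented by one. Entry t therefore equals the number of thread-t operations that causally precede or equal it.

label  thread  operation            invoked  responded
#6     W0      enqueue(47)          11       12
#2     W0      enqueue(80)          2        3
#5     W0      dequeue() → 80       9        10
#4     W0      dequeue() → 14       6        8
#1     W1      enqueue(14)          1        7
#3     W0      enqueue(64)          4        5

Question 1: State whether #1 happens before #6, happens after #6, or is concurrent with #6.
#1 spans [1,7], #6 spans [11,12]
resp(#1)=7 < inv(#6)=11

before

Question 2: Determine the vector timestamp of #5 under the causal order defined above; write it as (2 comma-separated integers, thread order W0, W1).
#1, invoked 1, has no incoming edges; only W1's bump applies → (0, 1)
#2, invoked 2, has no incoming edges; only W0's bump applies → (1, 0)
merge at #3 (invoked 4): VC(#2)=(1, 0), own-thread bump on W0 → (2, 0)
merge at #4 (invoked 6): VC(#1)=(0, 1), VC(#3)=(2, 0), own-thread bump on W0 → (3, 1)
merge at #5 (invoked 9): VC(#2)=(1, 0), VC(#4)=(3, 1), own-thread bump on W0 → (4, 1)
merge at #6 (invoked 11): VC(#5)=(4, 1), own-thread bump on W0 → (5, 1)
target: VC(#5) = (4, 1)

(4, 1)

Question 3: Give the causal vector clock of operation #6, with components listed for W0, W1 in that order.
root op #1, invoked 1: fresh clock plus W1's own tick → (0, 1)
root op #2, invoked 2: fresh clock plus W0's own tick → (1, 0)
from VC(#2)=(1, 0), #3 (invoked 4) maxes components and bumps W0 → (2, 0)
from VC(#1)=(0, 1), VC(#3)=(2, 0), #4 (invoked 6) maxes components and bumps W0 → (3, 1)
from VC(#2)=(1, 0), VC(#4)=(3, 1), #5 (invoked 9) maxes components and bumps W0 → (4, 1)
from VC(#5)=(4, 1), #6 (invoked 11) maxes components and bumps W0 → (5, 1)
target: VC(#6) = (5, 1)

(5, 1)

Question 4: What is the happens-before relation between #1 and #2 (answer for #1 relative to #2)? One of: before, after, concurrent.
#1 spans [1,7], #2 spans [2,3]
the intervals overlap in both directions

concurrent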